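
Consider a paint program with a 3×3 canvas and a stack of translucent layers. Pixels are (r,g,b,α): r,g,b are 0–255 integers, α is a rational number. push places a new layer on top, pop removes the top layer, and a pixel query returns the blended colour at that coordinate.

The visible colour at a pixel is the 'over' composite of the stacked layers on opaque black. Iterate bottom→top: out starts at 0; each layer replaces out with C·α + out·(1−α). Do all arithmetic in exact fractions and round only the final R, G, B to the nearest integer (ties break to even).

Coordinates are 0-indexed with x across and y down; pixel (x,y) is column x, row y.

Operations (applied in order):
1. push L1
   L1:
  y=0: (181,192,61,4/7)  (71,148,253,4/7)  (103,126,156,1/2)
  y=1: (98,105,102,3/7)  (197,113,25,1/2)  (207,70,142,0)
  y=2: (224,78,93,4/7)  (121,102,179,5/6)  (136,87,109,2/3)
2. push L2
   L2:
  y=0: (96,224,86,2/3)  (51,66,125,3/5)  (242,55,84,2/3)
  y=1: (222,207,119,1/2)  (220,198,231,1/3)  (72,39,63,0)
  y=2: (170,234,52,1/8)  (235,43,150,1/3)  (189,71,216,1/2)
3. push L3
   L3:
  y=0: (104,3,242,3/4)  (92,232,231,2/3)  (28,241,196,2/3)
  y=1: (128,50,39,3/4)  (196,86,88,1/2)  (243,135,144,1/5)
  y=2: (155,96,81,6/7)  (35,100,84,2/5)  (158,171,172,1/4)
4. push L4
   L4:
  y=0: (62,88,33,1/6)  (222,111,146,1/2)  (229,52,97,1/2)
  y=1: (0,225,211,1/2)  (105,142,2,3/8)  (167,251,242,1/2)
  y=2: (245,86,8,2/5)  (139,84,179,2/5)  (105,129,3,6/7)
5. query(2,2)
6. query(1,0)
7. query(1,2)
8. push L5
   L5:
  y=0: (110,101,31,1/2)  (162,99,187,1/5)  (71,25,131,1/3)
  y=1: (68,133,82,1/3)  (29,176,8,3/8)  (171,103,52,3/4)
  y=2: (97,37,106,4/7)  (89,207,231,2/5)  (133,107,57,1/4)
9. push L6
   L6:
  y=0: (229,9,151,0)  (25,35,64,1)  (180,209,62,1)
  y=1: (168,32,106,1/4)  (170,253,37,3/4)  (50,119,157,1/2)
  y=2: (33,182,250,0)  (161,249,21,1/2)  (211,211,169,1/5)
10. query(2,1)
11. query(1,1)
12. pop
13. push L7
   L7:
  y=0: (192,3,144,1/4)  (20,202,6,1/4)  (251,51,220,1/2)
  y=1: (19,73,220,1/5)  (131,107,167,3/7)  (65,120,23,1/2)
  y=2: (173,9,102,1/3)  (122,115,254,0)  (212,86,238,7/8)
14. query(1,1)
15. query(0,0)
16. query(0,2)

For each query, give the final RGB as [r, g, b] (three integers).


at x=2,y=2 over L1,L2,L3,L4:
L1 α=2/3: [272/3, 58, 218/3]
L2 α=1/2: [839/6, 129/2, 433/3]
L3 α=1/4: [1155/8, 729/8, 605/4]
L4 α=6/7: [885/8, 6921/56, 677/28]
rounded: [111, 124, 24]

query (1,0) [L1,L2,L3,L4] — begin 0,0,0
+L1 (α=4/7) → [284/7, 592/7, 1012/7]
+L2 (α=3/5) → [1639/35, 514/7, 4649/35]
+L3 (α=2/3) → [2693/35, 1254/7, 20819/105]
+L4 (α=1/2) → [10463/70, 2031/14, 36149/210]
= [149, 145, 172]

(1,2) stack=L1,L2,L3,L4; from [0,0,0]:
L1 α=5/6: [605/6, 85, 895/6]
L2 α=1/3: [1310/9, 71, 1345/9]
L3 α=2/5: [304/3, 413/5, 1849/15]
L4 α=2/5: [582/5, 2079/25, 3639/25]
rounded: [116, 83, 146]

(2,1) stack=L1,L2,L3,L4,L5,L6; from [0,0,0]:
after L1 α=0: [0, 0, 0]
after L2 α=0: [0, 0, 0]
after L3 α=1/5: [243/5, 27, 144/5]
after L4 α=1/2: [539/5, 139, 677/5]
after L5 α=3/4: [776/5, 112, 1457/20]
after L6 α=1/2: [513/5, 231/2, 4597/40]
→ [103, 116, 115]

(1,1) stack=L1,L2,L3,L4,L5,L6; from [0,0,0]:
+L1 (α=1/2) → [197/2, 113/2, 25/2]
+L2 (α=1/3) → [139, 311/3, 256/3]
+L3 (α=1/2) → [335/2, 569/6, 260/3]
+L4 (α=3/8) → [2305/16, 5401/48, 659/12]
+L5 (α=3/8) → [12917/128, 52349/384, 3583/96]
+L6 (α=3/4) → [78197/512, 343805/1536, 14239/384]
rounded: [153, 224, 37]

query (1,1) [L1,L2,L3,L4,L5,L7] — begin 0,0,0
L1 α=1/2: [197/2, 113/2, 25/2]
L2 α=1/3: [139, 311/3, 256/3]
L3 α=1/2: [335/2, 569/6, 260/3]
L4 α=3/8: [2305/16, 5401/48, 659/12]
L5 α=3/8: [12917/128, 52349/384, 3583/96]
L7 α=3/7: [25493/224, 83165/672, 15607/168]
→ [114, 124, 93]

query (0,0) [L1,L2,L3,L4,L5,L7] — begin 0,0,0
after L1 α=4/7: [724/7, 768/7, 244/7]
after L2 α=2/3: [2068/21, 3904/21, 1448/21]
after L3 α=3/4: [2155/21, 4093/84, 8347/42]
after L4 α=1/6: [12077/126, 27857/504, 43121/252]
after L5 α=1/2: [25937/252, 78761/1008, 50933/504]
after L7 α=1/4: [42065/336, 79769/1344, 75125/672]
→ [125, 59, 112]

query (0,2) [L1,L2,L3,L4,L5,L7] — begin 0,0,0
L1 α=4/7: [128, 312/7, 372/7]
L2 α=1/8: [533/4, 273/4, 53]
L3 α=6/7: [4253/28, 2577/28, 77]
L4 α=2/5: [26479/140, 12547/140, 247/5]
L5 α=4/7: [133757/980, 58361/980, 2861/35]
L7 α=1/3: [218527/1470, 62771/1470, 9292/105]
→ [149, 43, 88]


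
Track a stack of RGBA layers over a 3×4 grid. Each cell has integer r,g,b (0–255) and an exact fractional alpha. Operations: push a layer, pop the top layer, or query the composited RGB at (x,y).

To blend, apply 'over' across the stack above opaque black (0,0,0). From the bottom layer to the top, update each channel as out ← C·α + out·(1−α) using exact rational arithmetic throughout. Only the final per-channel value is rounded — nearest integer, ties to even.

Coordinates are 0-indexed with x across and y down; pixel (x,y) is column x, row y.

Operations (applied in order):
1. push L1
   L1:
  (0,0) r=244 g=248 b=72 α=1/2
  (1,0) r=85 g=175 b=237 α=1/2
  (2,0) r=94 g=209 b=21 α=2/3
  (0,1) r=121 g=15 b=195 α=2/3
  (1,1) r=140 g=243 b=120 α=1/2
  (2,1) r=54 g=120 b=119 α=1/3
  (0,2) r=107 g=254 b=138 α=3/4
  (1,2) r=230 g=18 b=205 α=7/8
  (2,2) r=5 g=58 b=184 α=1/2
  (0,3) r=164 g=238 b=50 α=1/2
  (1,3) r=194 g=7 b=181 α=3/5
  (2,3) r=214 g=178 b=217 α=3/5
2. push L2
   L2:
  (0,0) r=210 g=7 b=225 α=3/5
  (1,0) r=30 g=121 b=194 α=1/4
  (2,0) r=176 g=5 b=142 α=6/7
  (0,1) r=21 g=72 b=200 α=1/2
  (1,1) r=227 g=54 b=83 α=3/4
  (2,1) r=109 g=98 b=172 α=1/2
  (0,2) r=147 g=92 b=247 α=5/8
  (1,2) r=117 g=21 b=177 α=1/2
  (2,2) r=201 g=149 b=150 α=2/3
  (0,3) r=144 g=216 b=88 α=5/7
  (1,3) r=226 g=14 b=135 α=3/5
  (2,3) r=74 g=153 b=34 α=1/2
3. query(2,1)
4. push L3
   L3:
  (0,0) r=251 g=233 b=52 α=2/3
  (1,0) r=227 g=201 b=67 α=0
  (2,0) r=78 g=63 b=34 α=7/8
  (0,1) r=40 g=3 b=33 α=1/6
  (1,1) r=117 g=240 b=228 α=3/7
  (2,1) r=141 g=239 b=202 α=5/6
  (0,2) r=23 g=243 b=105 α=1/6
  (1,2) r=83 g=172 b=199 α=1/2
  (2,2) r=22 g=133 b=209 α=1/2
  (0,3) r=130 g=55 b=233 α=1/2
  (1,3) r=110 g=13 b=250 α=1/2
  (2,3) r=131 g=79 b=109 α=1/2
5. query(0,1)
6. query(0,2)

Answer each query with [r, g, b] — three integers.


at x=2,y=1 over L1,L2:
+L1 (α=1/3) → [18, 40, 119/3]
+L2 (α=1/2) → [127/2, 69, 635/6]
= [64, 69, 106]

at x=0,y=1 over L1,L2,L3:
+L1 (α=2/3) → [242/3, 10, 130]
+L2 (α=1/2) → [305/6, 41, 165]
+L3 (α=1/6) → [1765/36, 104/3, 143]
= [49, 35, 143]

query (0,2) [L1,L2,L3] — begin 0,0,0
L1 α=3/4: [321/4, 381/2, 207/2]
L2 α=5/8: [3903/32, 2063/16, 3091/16]
L3 α=1/6: [20251/192, 14203/96, 17135/96]
= [105, 148, 178]


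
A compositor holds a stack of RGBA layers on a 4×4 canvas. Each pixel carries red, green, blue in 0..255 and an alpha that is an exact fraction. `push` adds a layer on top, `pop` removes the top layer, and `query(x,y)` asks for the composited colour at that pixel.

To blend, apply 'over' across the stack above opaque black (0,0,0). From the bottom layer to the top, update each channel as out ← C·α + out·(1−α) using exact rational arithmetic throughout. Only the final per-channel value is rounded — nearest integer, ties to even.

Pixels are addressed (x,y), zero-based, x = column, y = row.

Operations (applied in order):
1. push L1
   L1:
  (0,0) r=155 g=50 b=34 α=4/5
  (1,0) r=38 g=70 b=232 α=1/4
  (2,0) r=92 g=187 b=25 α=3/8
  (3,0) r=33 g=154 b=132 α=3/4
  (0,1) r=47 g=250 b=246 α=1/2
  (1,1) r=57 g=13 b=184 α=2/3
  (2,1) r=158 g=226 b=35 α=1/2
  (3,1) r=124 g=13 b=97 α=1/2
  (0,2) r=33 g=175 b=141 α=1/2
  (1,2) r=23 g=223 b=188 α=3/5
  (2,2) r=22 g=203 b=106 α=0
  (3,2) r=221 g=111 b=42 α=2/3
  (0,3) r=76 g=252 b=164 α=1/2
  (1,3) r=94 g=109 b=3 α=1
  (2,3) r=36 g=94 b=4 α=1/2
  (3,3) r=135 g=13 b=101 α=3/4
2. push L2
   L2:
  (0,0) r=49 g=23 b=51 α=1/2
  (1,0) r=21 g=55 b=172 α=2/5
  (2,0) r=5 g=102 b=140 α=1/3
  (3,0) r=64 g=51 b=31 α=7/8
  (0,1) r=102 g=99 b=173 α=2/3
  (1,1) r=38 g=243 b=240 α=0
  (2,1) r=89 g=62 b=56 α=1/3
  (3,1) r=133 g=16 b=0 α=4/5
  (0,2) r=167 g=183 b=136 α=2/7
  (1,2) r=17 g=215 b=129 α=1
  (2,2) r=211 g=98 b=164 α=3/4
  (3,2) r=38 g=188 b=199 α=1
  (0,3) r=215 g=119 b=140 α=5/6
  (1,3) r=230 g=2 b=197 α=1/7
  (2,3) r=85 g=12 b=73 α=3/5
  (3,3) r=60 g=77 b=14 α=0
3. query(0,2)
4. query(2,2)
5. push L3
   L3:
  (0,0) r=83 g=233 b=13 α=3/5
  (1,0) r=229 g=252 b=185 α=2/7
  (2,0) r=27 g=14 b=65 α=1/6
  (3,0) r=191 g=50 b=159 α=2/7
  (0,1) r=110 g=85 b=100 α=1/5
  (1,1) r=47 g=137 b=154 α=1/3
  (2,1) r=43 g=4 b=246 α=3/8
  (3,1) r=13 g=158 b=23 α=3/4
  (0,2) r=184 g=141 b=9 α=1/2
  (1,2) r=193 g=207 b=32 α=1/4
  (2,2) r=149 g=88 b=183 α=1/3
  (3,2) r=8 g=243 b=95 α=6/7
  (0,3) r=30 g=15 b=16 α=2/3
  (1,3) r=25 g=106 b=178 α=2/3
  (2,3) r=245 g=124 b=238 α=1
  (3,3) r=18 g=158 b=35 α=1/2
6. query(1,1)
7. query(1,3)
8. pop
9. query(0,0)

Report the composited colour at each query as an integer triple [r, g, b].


(0,2) stack=L1,L2; from [0,0,0]:
+L1 (α=1/2) → [33/2, 175/2, 141/2]
+L2 (α=2/7) → [119/2, 1607/14, 1249/14]
rounded: [60, 115, 89]

query (2,2) [L1,L2] — begin 0,0,0
after L1 α=0: [0, 0, 0]
after L2 α=3/4: [633/4, 147/2, 123]
= [158, 74, 123]

at x=1,y=1 over L1,L2,L3:
L1 α=2/3: [38, 26/3, 368/3]
L2 α=0: [38, 26/3, 368/3]
L3 α=1/3: [41, 463/9, 1198/9]
→ [41, 51, 133]

at x=1,y=3 over L1,L2,L3:
L1 α=1: [94, 109, 3]
L2 α=1/7: [794/7, 656/7, 215/7]
L3 α=2/3: [1144/21, 2140/21, 2707/21]
= [54, 102, 129]

(0,0) stack=L1,L2; from [0,0,0]:
after L1 α=4/5: [124, 40, 136/5]
after L2 α=1/2: [173/2, 63/2, 391/10]
rounded: [86, 32, 39]


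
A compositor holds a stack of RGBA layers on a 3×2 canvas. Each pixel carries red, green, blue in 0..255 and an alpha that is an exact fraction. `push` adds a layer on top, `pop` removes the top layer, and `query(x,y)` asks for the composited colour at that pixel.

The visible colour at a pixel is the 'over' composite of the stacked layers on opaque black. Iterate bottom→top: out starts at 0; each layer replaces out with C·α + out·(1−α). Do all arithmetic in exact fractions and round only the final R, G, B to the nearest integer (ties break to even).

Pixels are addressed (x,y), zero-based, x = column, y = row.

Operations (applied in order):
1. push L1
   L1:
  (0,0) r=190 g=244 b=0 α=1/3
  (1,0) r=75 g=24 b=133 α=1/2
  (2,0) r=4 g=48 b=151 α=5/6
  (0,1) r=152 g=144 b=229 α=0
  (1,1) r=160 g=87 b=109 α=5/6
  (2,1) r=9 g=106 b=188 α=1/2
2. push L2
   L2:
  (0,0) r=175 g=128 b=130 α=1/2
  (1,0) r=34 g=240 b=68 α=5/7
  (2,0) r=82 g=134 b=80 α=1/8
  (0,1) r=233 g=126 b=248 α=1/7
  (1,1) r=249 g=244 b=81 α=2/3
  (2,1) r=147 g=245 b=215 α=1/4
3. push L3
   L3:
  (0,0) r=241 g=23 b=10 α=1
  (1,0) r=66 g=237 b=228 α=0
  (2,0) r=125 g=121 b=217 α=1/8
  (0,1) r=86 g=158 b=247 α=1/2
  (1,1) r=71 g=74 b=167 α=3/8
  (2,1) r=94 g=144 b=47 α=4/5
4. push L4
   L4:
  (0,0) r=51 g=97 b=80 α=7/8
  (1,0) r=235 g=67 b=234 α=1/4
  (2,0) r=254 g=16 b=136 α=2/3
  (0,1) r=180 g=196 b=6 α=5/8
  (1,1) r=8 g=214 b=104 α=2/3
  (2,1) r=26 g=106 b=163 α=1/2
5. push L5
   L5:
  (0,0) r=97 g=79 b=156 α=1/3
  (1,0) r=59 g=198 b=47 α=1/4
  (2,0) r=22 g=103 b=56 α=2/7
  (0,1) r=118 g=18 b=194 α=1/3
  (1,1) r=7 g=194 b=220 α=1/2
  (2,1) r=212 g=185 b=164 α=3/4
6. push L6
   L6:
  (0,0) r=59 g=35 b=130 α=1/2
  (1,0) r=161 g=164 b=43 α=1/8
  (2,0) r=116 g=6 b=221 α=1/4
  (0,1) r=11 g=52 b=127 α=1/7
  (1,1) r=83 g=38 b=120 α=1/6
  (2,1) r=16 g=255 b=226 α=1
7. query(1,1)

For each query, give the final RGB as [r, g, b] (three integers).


at x=1,y=1 over L1,L2,L3,L4,L5,L6:
after L1 α=5/6: [400/3, 145/2, 545/6]
after L2 α=2/3: [1894/9, 1121/6, 1517/18]
after L3 α=3/8: [11387/72, 6937/48, 16603/144]
after L4 α=2/3: [12539/216, 27481/144, 46555/432]
after L5 α=1/2: [14051/432, 55417/288, 141595/864]
after L6 α=1/6: [106111/2592, 288029/1728, 811655/5184]
→ [41, 167, 157]


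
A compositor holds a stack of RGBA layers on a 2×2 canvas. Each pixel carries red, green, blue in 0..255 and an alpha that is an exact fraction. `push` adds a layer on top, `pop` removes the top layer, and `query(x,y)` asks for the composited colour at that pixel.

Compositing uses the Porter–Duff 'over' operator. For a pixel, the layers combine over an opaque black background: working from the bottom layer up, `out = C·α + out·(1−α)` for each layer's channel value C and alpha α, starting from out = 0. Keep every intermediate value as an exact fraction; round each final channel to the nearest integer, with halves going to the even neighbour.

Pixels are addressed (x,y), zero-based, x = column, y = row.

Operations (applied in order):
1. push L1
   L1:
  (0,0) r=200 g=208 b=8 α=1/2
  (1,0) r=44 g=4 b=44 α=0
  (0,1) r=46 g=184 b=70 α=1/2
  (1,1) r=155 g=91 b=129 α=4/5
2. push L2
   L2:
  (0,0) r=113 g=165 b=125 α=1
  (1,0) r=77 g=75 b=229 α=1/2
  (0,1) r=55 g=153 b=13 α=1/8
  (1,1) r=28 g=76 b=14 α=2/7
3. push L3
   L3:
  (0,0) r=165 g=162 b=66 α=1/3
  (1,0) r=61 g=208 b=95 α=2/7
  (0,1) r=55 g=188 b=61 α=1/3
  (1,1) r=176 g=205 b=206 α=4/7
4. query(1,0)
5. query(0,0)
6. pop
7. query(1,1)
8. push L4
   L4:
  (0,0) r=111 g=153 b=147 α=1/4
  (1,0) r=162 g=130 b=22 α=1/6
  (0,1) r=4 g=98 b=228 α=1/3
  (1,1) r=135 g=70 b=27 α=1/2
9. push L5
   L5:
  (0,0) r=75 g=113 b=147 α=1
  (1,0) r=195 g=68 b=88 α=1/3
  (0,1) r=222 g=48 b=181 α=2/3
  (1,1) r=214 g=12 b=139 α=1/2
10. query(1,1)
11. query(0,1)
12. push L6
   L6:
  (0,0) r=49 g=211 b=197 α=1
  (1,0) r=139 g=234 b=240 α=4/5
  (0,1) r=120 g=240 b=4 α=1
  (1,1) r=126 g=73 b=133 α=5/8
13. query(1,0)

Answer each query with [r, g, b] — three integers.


(1,0) stack=L1,L2,L3; from [0,0,0]:
+L1 (α=0) → [0, 0, 0]
+L2 (α=1/2) → [77/2, 75/2, 229/2]
+L3 (α=2/7) → [629/14, 1207/14, 1525/14]
rounded: [45, 86, 109]

at x=0,y=0 over L1,L2,L3:
L1 α=1/2: [100, 104, 4]
L2 α=1: [113, 165, 125]
L3 α=1/3: [391/3, 164, 316/3]
→ [130, 164, 105]

at x=1,y=1 over L1,L2:
+L1 (α=4/5) → [124, 364/5, 516/5]
+L2 (α=2/7) → [676/7, 516/7, 544/7]
= [97, 74, 78]

query (1,1) [L1,L2,L4,L5] — begin 0,0,0
after L1 α=4/5: [124, 364/5, 516/5]
after L2 α=2/7: [676/7, 516/7, 544/7]
after L4 α=1/2: [1621/14, 503/7, 733/14]
after L5 α=1/2: [4617/28, 587/14, 2679/28]
= [165, 42, 96]

(0,1) stack=L1,L2,L4,L5; from [0,0,0]:
+L1 (α=1/2) → [23, 92, 35]
+L2 (α=1/8) → [27, 797/8, 129/4]
+L4 (α=1/3) → [58/3, 1189/12, 195/2]
+L5 (α=2/3) → [1390/9, 2341/36, 919/6]
= [154, 65, 153]

(1,0) stack=L1,L2,L4,L5,L6; from [0,0,0]:
+L1 (α=0) → [0, 0, 0]
+L2 (α=1/2) → [77/2, 75/2, 229/2]
+L4 (α=1/6) → [709/12, 635/12, 1189/12]
+L5 (α=1/3) → [1879/18, 1043/18, 1717/18]
+L6 (α=4/5) → [11887/90, 17891/90, 18997/90]
→ [132, 199, 211]


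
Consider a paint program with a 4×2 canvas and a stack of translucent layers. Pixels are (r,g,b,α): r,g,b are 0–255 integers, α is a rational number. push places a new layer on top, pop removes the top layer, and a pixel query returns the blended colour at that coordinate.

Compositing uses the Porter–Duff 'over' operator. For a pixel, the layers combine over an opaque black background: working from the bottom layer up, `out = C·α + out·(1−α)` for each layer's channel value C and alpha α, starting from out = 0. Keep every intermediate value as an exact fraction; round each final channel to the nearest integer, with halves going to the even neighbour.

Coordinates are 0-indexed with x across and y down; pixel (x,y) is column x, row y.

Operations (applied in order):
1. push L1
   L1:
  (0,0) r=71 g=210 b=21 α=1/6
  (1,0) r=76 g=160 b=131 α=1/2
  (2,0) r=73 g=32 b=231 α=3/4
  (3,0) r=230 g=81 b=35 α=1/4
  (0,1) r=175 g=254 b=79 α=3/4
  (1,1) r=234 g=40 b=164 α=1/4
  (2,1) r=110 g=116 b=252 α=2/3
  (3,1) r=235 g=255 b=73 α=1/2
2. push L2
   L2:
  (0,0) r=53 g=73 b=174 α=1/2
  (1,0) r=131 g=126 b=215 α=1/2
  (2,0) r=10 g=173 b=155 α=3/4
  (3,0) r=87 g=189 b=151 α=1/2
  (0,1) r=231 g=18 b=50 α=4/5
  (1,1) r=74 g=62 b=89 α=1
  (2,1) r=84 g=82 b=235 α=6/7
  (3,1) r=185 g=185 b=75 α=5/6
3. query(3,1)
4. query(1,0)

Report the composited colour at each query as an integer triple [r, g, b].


at x=3,y=1 over L1,L2:
L1 α=1/2: [235/2, 255/2, 73/2]
L2 α=5/6: [695/4, 2105/12, 823/12]
= [174, 175, 69]

query (1,0) [L1,L2] — begin 0,0,0
L1 α=1/2: [38, 80, 131/2]
L2 α=1/2: [169/2, 103, 561/4]
rounded: [84, 103, 140]


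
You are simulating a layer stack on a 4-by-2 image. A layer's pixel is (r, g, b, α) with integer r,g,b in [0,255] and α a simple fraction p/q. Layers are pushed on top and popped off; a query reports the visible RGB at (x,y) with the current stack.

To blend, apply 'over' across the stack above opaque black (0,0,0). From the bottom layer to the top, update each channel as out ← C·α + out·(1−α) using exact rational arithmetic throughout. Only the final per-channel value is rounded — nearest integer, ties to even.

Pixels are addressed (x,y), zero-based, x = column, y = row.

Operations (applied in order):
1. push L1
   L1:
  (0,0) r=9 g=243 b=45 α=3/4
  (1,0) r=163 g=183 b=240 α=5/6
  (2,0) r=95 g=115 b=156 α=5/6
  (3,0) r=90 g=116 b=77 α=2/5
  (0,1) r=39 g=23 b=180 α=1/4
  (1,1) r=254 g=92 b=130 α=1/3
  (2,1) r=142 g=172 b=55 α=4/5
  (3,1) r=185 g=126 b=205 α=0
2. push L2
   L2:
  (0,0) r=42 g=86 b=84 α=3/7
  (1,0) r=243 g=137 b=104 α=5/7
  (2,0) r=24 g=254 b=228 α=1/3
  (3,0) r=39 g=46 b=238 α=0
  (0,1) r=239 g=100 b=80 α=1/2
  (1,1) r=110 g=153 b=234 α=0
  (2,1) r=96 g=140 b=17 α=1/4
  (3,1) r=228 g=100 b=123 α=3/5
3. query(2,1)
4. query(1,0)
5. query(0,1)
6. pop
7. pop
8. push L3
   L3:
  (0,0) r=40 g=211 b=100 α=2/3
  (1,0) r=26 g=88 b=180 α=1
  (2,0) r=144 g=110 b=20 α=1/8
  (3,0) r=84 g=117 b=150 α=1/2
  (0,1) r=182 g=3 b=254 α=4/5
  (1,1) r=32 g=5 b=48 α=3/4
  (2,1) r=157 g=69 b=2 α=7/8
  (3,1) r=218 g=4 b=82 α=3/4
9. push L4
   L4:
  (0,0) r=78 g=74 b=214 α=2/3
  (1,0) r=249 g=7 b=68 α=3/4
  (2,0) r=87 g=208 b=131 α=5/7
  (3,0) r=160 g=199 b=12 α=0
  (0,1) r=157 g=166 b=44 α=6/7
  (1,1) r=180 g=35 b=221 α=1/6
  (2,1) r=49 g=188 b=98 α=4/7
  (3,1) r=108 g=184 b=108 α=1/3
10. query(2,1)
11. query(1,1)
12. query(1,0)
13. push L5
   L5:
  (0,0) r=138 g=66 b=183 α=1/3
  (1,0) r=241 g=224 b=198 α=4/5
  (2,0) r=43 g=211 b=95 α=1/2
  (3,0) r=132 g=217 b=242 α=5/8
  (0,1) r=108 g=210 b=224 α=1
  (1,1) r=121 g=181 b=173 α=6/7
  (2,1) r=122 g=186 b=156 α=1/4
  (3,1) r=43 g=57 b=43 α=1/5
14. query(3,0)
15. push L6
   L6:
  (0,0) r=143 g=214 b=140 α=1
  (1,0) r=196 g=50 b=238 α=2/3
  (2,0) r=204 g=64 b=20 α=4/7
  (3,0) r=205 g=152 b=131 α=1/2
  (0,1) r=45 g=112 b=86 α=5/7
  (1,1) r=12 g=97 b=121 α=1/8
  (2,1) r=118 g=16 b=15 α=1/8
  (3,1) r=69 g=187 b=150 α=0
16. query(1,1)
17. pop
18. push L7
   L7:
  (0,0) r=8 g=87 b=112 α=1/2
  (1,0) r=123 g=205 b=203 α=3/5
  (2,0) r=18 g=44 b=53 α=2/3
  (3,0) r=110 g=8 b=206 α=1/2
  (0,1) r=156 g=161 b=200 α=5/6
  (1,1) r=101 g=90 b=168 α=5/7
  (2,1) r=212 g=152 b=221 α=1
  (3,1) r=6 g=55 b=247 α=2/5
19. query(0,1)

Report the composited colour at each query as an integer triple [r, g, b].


at x=2,y=1 over L1,L2:
L1 α=4/5: [568/5, 688/5, 44]
L2 α=1/4: [546/5, 691/5, 149/4]
rounded: [109, 138, 37]

at x=1,y=0 over L1,L2:
after L1 α=5/6: [815/6, 305/2, 200]
after L2 α=5/7: [4460/21, 990/7, 920/7]
rounded: [212, 141, 131]

query (0,1) [L1,L2] — begin 0,0,0
after L1 α=1/4: [39/4, 23/4, 45]
after L2 α=1/2: [995/8, 423/8, 125/2]
→ [124, 53, 62]

query (2,1) [L3,L4] — begin 0,0,0
after L3 α=7/8: [1099/8, 483/8, 7/4]
after L4 α=4/7: [695/8, 7465/56, 227/4]
= [87, 133, 57]

(1,1) stack=L3,L4; from [0,0,0]:
+L3 (α=3/4) → [24, 15/4, 36]
+L4 (α=1/6) → [50, 215/24, 401/6]
= [50, 9, 67]

query (1,0) [L3,L4] — begin 0,0,0
L3 α=1: [26, 88, 180]
L4 α=3/4: [773/4, 109/4, 96]
rounded: [193, 27, 96]

at x=3,y=0 over L3,L4,L5:
L3 α=1/2: [42, 117/2, 75]
L4 α=0: [42, 117/2, 75]
L5 α=5/8: [393/4, 2521/16, 1435/8]
= [98, 158, 179]

query (1,1) [L3,L4,L5,L6] — begin 0,0,0
L3 α=3/4: [24, 15/4, 36]
L4 α=1/6: [50, 215/24, 401/6]
L5 α=6/7: [776/7, 26279/168, 947/6]
L6 α=1/8: [197/2, 28607/192, 7355/48]
rounded: [98, 149, 153]

query (0,1) [L3,L4,L5,L7] — begin 0,0,0
L3 α=4/5: [728/5, 12/5, 1016/5]
L4 α=6/7: [5438/35, 4992/35, 2336/35]
L5 α=1: [108, 210, 224]
L7 α=5/6: [148, 1015/6, 204]
→ [148, 169, 204]


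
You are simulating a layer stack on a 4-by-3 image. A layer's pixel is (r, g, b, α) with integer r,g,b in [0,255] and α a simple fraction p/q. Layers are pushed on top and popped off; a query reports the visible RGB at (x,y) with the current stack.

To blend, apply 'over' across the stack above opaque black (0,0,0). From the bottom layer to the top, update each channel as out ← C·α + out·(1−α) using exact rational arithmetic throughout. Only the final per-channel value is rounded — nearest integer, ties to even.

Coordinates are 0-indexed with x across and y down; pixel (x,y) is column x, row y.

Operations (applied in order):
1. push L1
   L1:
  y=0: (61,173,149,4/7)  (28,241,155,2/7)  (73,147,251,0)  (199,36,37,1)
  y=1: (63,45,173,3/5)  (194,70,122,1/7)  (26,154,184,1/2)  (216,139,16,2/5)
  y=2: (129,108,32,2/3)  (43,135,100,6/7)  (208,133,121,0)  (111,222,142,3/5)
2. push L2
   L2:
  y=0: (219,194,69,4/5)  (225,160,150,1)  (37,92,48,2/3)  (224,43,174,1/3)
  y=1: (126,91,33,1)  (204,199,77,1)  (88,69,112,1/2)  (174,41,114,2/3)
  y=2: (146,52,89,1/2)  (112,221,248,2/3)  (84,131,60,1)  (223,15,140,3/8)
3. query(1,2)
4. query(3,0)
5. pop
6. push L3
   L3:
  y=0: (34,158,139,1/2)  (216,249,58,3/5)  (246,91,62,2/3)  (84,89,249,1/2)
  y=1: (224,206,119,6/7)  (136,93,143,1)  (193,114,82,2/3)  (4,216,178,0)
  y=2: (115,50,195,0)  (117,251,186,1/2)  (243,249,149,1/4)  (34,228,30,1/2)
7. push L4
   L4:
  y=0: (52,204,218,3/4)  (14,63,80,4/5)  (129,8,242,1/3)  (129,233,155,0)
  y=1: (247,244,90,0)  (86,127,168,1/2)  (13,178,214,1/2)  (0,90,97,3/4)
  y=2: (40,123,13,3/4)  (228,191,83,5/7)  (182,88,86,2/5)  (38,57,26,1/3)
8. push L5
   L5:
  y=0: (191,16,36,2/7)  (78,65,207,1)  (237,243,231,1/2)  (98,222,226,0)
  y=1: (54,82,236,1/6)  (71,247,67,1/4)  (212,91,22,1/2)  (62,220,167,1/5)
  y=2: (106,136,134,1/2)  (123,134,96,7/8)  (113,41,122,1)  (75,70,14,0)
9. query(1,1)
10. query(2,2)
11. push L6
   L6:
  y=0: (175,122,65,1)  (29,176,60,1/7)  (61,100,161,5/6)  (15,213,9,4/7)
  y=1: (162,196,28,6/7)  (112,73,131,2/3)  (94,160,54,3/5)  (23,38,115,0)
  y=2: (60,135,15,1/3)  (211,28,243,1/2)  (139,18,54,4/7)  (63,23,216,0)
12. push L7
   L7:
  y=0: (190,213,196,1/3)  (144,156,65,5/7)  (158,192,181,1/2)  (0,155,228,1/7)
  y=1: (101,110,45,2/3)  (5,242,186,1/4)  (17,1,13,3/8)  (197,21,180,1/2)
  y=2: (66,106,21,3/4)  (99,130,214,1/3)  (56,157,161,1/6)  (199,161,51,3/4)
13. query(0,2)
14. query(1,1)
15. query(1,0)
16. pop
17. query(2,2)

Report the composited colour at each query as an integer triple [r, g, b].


(1,2) stack=L1,L2; from [0,0,0]:
L1 α=6/7: [258/7, 810/7, 600/7]
L2 α=2/3: [1826/21, 3904/21, 4072/21]
rounded: [87, 186, 194]

(3,0) stack=L1,L2; from [0,0,0]:
L1 α=1: [199, 36, 37]
L2 α=1/3: [622/3, 115/3, 248/3]
= [207, 38, 83]

at x=1,y=1 over L1,L3,L4,L5:
+L1 (α=1/7) → [194/7, 10, 122/7]
+L3 (α=1) → [136, 93, 143]
+L4 (α=1/2) → [111, 110, 311/2]
+L5 (α=1/4) → [101, 577/4, 1067/8]
= [101, 144, 133]

at x=2,y=2 over L1,L3,L4,L5:
after L1 α=0: [0, 0, 0]
after L3 α=1/4: [243/4, 249/4, 149/4]
after L4 α=2/5: [437/4, 1451/20, 227/4]
after L5 α=1: [113, 41, 122]
rounded: [113, 41, 122]

query (0,2) [L1,L3,L4,L5,L6,L7] — begin 0,0,0
L1 α=2/3: [86, 72, 64/3]
L3 α=0: [86, 72, 64/3]
L4 α=3/4: [103/2, 441/4, 181/12]
L5 α=1/2: [315/4, 985/8, 1789/24]
L6 α=1/3: [145/2, 1525/12, 1969/36]
L7 α=3/4: [541/8, 5341/48, 4237/144]
→ [68, 111, 29]

at x=1,y=1 over L1,L3,L4,L5,L6,L7:
after L1 α=1/7: [194/7, 10, 122/7]
after L3 α=1: [136, 93, 143]
after L4 α=1/2: [111, 110, 311/2]
after L5 α=1/4: [101, 577/4, 1067/8]
after L6 α=2/3: [325/3, 387/4, 3163/24]
after L7 α=1/4: [165/2, 2129/16, 4651/32]
rounded: [82, 133, 145]

(1,0) stack=L1,L3,L4,L5,L6,L7; from [0,0,0]:
+L1 (α=2/7) → [8, 482/7, 310/7]
+L3 (α=3/5) → [664/5, 6193/35, 1838/35]
+L4 (α=4/5) → [944/25, 15013/175, 13038/175]
+L5 (α=1) → [78, 65, 207]
+L6 (α=1/7) → [71, 566/7, 186]
+L7 (α=5/7) → [862/7, 6592/49, 697/7]
rounded: [123, 135, 100]

query (2,2) [L1,L3,L4,L5,L6] — begin 0,0,0
after L1 α=0: [0, 0, 0]
after L3 α=1/4: [243/4, 249/4, 149/4]
after L4 α=2/5: [437/4, 1451/20, 227/4]
after L5 α=1: [113, 41, 122]
after L6 α=4/7: [895/7, 195/7, 582/7]
→ [128, 28, 83]


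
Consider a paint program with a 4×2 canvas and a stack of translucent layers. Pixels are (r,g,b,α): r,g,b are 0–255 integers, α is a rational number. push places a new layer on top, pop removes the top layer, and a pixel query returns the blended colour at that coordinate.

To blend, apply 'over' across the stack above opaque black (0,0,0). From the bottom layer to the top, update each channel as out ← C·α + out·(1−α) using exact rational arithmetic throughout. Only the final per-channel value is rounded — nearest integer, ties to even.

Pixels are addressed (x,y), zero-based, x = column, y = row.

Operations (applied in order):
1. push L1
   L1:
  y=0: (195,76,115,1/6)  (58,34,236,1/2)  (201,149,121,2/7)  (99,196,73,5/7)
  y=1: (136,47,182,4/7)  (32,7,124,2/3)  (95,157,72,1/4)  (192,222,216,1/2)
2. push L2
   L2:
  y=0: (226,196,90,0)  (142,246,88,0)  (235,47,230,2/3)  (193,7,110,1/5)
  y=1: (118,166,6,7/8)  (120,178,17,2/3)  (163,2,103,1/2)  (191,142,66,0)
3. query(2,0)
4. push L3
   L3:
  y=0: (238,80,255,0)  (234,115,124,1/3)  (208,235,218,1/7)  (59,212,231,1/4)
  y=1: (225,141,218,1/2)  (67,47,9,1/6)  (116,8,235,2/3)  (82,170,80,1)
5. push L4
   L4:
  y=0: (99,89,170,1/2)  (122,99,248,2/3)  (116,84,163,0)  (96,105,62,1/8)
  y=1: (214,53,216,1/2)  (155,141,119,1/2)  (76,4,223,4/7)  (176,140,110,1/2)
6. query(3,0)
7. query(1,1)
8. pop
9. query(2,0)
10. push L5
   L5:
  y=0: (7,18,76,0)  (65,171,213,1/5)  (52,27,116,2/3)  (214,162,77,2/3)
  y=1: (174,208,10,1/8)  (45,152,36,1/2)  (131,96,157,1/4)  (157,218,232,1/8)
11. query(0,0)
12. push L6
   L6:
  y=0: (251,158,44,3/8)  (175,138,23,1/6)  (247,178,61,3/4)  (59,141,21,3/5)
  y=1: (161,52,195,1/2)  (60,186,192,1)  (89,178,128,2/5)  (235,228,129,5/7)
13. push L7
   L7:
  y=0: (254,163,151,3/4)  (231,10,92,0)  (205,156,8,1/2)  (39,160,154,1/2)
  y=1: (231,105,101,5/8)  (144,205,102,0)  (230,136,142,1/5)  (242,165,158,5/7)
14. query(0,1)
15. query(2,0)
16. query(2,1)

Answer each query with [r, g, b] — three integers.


(2,0) stack=L1,L2; from [0,0,0]:
+L1 (α=2/7) → [402/7, 298/7, 242/7]
+L2 (α=2/3) → [3692/21, 956/21, 1154/7]
= [176, 46, 165]

query (3,0) [L1,L2,L3,L4] — begin 0,0,0
+L1 (α=5/7) → [495/7, 140, 365/7]
+L2 (α=1/5) → [3331/35, 567/5, 446/7]
+L3 (α=1/4) → [6029/70, 2761/20, 2955/28]
+L4 (α=1/8) → [6989/80, 21427/160, 3203/32]
= [87, 134, 100]

at x=1,y=1 over L1,L2,L3,L4:
L1 α=2/3: [64/3, 14/3, 248/3]
L2 α=2/3: [784/9, 1082/9, 350/9]
L3 α=1/6: [4523/54, 5833/54, 1831/54]
L4 α=1/2: [12893/108, 13447/108, 8257/108]
→ [119, 125, 76]

(2,0) stack=L1,L2,L3; from [0,0,0]:
+L1 (α=2/7) → [402/7, 298/7, 242/7]
+L2 (α=2/3) → [3692/21, 956/21, 1154/7]
+L3 (α=1/7) → [8840/49, 3557/49, 8450/49]
= [180, 73, 172]

(0,0) stack=L1,L2,L3,L5; from [0,0,0]:
+L1 (α=1/6) → [65/2, 38/3, 115/6]
+L2 (α=0) → [65/2, 38/3, 115/6]
+L3 (α=0) → [65/2, 38/3, 115/6]
+L5 (α=0) → [65/2, 38/3, 115/6]
= [32, 13, 19]

(0,1) stack=L1,L2,L3,L5,L6,L7; from [0,0,0]:
L1 α=4/7: [544/7, 188/7, 104]
L2 α=7/8: [3163/28, 4161/28, 73/4]
L3 α=1/2: [9463/56, 8109/56, 945/8]
L5 α=1/8: [10855/64, 9773/64, 6695/64]
L6 α=1/2: [21159/128, 13101/128, 19175/128]
L7 α=5/8: [211317/1024, 106503/1024, 122165/1024]
rounded: [206, 104, 119]

at x=2,y=0 over L1,L2,L3,L5,L6,L7:
L1 α=2/7: [402/7, 298/7, 242/7]
L2 α=2/3: [3692/21, 956/21, 1154/7]
L3 α=1/7: [8840/49, 3557/49, 8450/49]
L5 α=2/3: [13936/147, 6203/147, 6606/49]
L6 α=3/4: [122863/588, 84701/588, 15573/196]
L7 α=1/2: [243403/1176, 176429/1176, 17141/392]
→ [207, 150, 44]

query (2,1) [L1,L2,L3,L5,L6,L7] — begin 0,0,0
+L1 (α=1/4) → [95/4, 157/4, 18]
+L2 (α=1/2) → [747/8, 165/8, 121/2]
+L3 (α=2/3) → [2603/24, 293/24, 1061/6]
+L5 (α=1/4) → [3651/32, 1061/32, 1375/8]
+L6 (α=2/5) → [16649/160, 2915/32, 6173/40]
+L7 (α=1/5) → [25849/200, 4003/40, 7593/50]
rounded: [129, 100, 152]


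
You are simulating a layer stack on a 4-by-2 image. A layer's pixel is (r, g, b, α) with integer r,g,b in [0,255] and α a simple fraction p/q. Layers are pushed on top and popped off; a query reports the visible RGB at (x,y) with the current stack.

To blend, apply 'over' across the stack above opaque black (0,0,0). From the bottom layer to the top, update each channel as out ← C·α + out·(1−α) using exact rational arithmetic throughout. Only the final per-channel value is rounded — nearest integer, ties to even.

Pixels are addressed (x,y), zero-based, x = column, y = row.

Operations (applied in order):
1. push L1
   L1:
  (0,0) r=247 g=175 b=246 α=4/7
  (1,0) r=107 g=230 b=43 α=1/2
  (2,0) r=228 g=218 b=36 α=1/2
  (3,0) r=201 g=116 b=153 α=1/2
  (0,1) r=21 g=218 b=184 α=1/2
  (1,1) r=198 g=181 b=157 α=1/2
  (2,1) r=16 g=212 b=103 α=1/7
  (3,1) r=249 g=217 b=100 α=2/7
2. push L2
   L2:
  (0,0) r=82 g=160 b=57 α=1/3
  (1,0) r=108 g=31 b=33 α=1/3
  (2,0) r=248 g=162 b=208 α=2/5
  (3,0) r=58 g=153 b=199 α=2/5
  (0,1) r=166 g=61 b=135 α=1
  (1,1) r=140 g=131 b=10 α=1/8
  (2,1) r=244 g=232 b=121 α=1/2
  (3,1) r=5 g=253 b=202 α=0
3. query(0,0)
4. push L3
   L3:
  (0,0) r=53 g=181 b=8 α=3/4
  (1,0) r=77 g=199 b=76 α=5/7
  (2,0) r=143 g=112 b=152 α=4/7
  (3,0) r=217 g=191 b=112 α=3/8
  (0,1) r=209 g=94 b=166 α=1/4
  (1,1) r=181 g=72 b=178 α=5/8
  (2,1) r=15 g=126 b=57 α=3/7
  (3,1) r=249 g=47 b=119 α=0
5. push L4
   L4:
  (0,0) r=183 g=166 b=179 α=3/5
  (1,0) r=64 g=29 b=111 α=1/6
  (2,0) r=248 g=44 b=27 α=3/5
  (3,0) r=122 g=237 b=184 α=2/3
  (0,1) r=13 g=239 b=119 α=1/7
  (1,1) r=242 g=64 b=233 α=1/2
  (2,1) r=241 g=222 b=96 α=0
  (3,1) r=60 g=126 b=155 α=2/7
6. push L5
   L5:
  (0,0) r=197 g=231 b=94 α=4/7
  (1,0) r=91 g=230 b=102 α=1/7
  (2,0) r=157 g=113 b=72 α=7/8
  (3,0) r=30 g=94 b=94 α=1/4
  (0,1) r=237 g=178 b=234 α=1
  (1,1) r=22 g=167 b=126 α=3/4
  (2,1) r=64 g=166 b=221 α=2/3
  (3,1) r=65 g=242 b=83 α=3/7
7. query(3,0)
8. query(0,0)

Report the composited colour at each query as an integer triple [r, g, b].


(0,0) stack=L1,L2; from [0,0,0]:
after L1 α=4/7: [988/7, 100, 984/7]
after L2 α=1/3: [850/7, 120, 789/7]
→ [121, 120, 113]

query (3,0) [L1,L2,L3,L4,L5] — begin 0,0,0
L1 α=1/2: [201/2, 58, 153/2]
L2 α=2/5: [167/2, 96, 251/2]
L3 α=3/8: [2137/16, 1053/8, 1927/16]
L4 α=2/3: [6041/48, 1615/8, 2605/16]
L5 α=1/4: [6521/64, 5597/32, 9319/64]
= [102, 175, 146]

(0,0) stack=L1,L2,L3,L4,L5; from [0,0,0]:
L1 α=4/7: [988/7, 100, 984/7]
L2 α=1/3: [850/7, 120, 789/7]
L3 α=3/4: [1963/28, 663/4, 957/28]
L4 α=3/5: [9649/70, 1659/10, 1695/14]
L5 α=4/7: [84107/490, 2031/10, 10349/98]
→ [172, 203, 106]


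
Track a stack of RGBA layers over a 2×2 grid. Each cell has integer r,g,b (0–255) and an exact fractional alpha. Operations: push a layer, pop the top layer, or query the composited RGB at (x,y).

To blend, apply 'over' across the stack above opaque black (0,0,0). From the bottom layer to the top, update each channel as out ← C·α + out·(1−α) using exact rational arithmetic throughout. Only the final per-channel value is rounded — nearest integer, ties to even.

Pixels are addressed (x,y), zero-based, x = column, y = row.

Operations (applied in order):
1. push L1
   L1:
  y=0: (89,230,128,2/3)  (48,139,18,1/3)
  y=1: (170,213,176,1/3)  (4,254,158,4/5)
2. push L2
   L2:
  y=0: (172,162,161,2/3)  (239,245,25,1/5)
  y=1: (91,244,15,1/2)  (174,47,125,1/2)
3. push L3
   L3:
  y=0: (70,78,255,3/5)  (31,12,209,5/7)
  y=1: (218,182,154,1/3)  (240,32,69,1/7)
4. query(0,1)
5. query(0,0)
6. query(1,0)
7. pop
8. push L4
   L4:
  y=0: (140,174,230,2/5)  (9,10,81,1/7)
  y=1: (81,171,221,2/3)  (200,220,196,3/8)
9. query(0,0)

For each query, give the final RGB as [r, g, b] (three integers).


at x=0,y=1 over L1,L2,L3:
L1 α=1/3: [170/3, 71, 176/3]
L2 α=1/2: [443/6, 315/2, 221/6]
L3 α=1/3: [1097/9, 497/3, 683/9]
→ [122, 166, 76]

query (0,0) [L1,L2,L3] — begin 0,0,0
after L1 α=2/3: [178/3, 460/3, 256/3]
after L2 α=2/3: [1210/9, 1432/9, 1222/9]
after L3 α=3/5: [862/9, 994/9, 9329/45]
= [96, 110, 207]

(1,0) stack=L1,L2,L3; from [0,0,0]:
+L1 (α=1/3) → [16, 139/3, 6]
+L2 (α=1/5) → [303/5, 1291/15, 49/5]
+L3 (α=5/7) → [1381/35, 3482/105, 5323/35]
→ [39, 33, 152]

(0,0) stack=L1,L2,L4; from [0,0,0]:
+L1 (α=2/3) → [178/3, 460/3, 256/3]
+L2 (α=2/3) → [1210/9, 1432/9, 1222/9]
+L4 (α=2/5) → [410/3, 2476/15, 2602/15]
= [137, 165, 173]


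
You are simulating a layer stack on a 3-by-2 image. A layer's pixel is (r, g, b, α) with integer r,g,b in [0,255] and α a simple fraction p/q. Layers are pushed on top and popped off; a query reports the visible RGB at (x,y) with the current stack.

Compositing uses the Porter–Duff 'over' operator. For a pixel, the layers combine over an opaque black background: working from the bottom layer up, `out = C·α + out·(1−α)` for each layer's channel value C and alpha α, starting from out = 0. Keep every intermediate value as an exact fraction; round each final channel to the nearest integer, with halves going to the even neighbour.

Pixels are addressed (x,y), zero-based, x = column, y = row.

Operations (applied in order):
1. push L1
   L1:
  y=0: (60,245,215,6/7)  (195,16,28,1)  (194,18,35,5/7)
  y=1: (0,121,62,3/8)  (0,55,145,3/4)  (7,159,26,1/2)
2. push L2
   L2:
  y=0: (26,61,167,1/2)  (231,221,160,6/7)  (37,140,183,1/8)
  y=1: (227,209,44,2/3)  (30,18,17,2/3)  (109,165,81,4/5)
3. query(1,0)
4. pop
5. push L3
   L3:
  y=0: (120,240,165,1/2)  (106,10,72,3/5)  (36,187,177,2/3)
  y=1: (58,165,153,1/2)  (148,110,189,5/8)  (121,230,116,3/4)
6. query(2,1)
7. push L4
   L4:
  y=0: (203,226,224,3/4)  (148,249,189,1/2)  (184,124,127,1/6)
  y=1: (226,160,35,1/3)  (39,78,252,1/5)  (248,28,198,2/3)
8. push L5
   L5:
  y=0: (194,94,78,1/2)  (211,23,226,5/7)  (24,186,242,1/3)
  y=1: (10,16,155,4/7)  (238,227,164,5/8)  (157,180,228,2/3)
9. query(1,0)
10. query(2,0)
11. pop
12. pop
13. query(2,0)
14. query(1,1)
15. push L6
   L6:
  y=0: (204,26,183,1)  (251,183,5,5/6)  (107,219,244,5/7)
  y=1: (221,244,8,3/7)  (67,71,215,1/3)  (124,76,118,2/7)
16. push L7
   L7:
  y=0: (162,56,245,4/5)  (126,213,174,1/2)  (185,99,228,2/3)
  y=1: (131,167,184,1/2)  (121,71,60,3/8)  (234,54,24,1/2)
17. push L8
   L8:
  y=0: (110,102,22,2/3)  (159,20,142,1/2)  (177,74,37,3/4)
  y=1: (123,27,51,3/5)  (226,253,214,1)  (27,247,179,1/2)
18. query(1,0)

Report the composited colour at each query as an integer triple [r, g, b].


query (1,0) [L1,L2] — begin 0,0,0
after L1 α=1: [195, 16, 28]
after L2 α=6/7: [1581/7, 1342/7, 988/7]
= [226, 192, 141]

at x=2,y=1 over L1,L3:
after L1 α=1/2: [7/2, 159/2, 13]
after L3 α=3/4: [733/8, 1539/8, 361/4]
rounded: [92, 192, 90]

at x=1,y=0 over L1,L3,L4,L5:
after L1 α=1: [195, 16, 28]
after L3 α=3/5: [708/5, 62/5, 272/5]
after L4 α=1/2: [724/5, 1307/10, 1217/10]
after L5 α=5/7: [6723/35, 1882/35, 981/5]
rounded: [192, 54, 196]

query (2,0) [L1,L3,L4,L5] — begin 0,0,0
after L1 α=5/7: [970/7, 90/7, 25]
after L3 α=2/3: [1474/21, 2708/21, 379/3]
after L4 α=1/6: [5617/63, 8072/63, 1138/9]
after L5 α=1/3: [12746/189, 27862/189, 4454/27]
rounded: [67, 147, 165]

query (2,0) [L1,L3] — begin 0,0,0
L1 α=5/7: [970/7, 90/7, 25]
L3 α=2/3: [1474/21, 2708/21, 379/3]
rounded: [70, 129, 126]

at x=1,y=1 over L1,L3:
after L1 α=3/4: [0, 165/4, 435/4]
after L3 α=5/8: [185/2, 2695/32, 5085/32]
rounded: [92, 84, 159]

query (1,0) [L1,L3,L6,L7,L8] — begin 0,0,0
after L1 α=1: [195, 16, 28]
after L3 α=3/5: [708/5, 62/5, 272/5]
after L6 α=5/6: [6983/30, 4637/30, 397/30]
after L7 α=1/2: [10763/60, 11027/60, 5617/60]
after L8 α=1/2: [20303/120, 12227/120, 14137/120]
= [169, 102, 118]


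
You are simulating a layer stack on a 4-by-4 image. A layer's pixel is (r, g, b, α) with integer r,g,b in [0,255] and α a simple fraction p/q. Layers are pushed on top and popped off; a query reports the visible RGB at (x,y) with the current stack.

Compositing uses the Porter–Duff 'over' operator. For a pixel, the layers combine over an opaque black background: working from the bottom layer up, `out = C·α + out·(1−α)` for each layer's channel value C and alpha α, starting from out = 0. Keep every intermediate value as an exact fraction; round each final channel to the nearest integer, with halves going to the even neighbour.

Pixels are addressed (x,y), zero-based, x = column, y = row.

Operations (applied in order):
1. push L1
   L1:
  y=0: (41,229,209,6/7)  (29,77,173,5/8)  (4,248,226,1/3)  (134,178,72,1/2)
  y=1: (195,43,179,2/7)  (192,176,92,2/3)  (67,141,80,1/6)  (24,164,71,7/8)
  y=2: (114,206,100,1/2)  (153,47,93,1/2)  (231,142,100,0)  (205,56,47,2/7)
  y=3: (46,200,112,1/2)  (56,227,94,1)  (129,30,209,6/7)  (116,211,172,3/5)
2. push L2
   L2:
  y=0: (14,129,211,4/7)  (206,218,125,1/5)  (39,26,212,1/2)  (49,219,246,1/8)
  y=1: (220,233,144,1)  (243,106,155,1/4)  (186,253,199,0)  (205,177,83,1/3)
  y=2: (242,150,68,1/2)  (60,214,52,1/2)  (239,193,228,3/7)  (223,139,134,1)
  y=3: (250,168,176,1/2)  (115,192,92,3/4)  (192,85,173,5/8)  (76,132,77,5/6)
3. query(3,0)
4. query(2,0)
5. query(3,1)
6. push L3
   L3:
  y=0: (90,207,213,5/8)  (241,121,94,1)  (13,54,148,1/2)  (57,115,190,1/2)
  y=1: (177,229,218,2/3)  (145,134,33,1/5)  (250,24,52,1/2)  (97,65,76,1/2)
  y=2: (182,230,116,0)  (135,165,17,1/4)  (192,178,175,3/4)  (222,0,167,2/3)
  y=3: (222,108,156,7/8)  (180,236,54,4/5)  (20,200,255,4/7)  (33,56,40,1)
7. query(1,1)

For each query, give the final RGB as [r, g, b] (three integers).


at x=3,y=0 over L1,L2:
after L1 α=1/2: [67, 89, 36]
after L2 α=1/8: [259/4, 421/4, 249/4]
rounded: [65, 105, 62]

(2,0) stack=L1,L2; from [0,0,0]:
L1 α=1/3: [4/3, 248/3, 226/3]
L2 α=1/2: [121/6, 163/3, 431/3]
rounded: [20, 54, 144]

query (3,1) [L1,L2] — begin 0,0,0
L1 α=7/8: [21, 287/2, 497/8]
L2 α=1/3: [247/3, 464/3, 829/12]
rounded: [82, 155, 69]

at x=1,y=1 over L1,L2,L3:
+L1 (α=2/3) → [128, 352/3, 184/3]
+L2 (α=1/4) → [627/4, 229/2, 339/4]
+L3 (α=1/5) → [772/5, 592/5, 372/5]
rounded: [154, 118, 74]


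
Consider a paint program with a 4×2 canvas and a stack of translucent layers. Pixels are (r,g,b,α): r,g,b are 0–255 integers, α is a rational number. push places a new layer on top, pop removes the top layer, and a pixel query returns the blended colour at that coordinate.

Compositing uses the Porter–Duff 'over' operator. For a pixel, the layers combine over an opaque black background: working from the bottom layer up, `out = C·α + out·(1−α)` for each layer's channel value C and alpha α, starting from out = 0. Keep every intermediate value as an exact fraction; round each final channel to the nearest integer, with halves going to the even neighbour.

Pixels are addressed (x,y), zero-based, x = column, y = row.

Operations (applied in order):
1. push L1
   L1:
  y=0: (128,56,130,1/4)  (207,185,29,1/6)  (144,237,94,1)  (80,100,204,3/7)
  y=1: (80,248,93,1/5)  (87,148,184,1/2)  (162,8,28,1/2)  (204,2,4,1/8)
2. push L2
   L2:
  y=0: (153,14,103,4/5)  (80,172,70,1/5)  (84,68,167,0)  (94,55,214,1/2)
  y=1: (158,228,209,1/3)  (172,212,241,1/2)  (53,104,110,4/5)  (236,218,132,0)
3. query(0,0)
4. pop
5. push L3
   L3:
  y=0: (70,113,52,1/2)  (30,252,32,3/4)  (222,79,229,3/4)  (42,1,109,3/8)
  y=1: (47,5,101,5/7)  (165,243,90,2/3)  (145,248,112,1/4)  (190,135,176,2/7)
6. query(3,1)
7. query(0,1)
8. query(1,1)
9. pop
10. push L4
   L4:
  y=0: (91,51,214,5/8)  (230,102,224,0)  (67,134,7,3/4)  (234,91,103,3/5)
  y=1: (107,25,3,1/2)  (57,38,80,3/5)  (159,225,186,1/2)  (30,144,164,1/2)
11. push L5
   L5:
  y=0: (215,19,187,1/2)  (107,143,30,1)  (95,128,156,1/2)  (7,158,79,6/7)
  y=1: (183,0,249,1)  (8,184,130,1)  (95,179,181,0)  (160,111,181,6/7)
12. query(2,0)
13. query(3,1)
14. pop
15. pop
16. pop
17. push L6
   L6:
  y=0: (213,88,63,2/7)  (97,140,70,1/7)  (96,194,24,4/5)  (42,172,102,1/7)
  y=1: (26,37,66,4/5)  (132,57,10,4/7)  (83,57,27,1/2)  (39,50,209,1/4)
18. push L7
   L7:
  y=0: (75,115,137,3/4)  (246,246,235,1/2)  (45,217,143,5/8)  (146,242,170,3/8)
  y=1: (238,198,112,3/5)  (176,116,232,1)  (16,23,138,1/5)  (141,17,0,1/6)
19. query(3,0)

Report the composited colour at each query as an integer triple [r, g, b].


at x=0,y=0 over L1,L2:
+L1 (α=1/4) → [32, 14, 65/2]
+L2 (α=4/5) → [644/5, 14, 889/10]
= [129, 14, 89]

at x=3,y=1 over L1,L3:
L1 α=1/8: [51/2, 1/4, 1/2]
L3 α=2/7: [145/2, 155/4, 709/14]
rounded: [72, 39, 51]

query (0,1) [L1,L3] — begin 0,0,0
after L1 α=1/5: [16, 248/5, 93/5]
after L3 α=5/7: [267/7, 621/35, 2711/35]
→ [38, 18, 77]

(1,1) stack=L1,L3; from [0,0,0]:
L1 α=1/2: [87/2, 74, 92]
L3 α=2/3: [249/2, 560/3, 272/3]
→ [124, 187, 91]

(2,0) stack=L1,L4,L5; from [0,0,0]:
L1 α=1: [144, 237, 94]
L4 α=3/4: [345/4, 639/4, 115/4]
L5 α=1/2: [725/8, 1151/8, 739/8]
= [91, 144, 92]

query (3,1) [L1,L4,L5] — begin 0,0,0
after L1 α=1/8: [51/2, 1/4, 1/2]
after L4 α=1/2: [111/4, 577/8, 329/4]
after L5 α=6/7: [3951/28, 5905/56, 4673/28]
→ [141, 105, 167]

at x=3,y=0 over L6,L7:
+L6 (α=1/7) → [6, 172/7, 102/7]
+L7 (α=3/8) → [117/2, 2971/28, 510/7]
→ [58, 106, 73]
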